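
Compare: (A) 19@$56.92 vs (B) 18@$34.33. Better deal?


Deal A: $56.92/19 = $2.9958/unit
Deal B: $34.33/18 = $1.9072/unit
B is cheaper per unit
= Deal B

Deal B


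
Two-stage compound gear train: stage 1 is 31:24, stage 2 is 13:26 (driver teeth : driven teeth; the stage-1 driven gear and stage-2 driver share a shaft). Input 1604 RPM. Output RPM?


Stage 1: RPM_B = RPM_A × t_A/t_B = 1604 × 31/24 = 49724/24 ≈ 2071.83
B and C share a shaft → RPM_C = RPM_B
Stage 2: RPM_D = RPM_C × t_C/t_D = RPM_A × (t_A×t_C)/(t_B×t_D)
Overall ratio = (31×13)/(24×26) = 403/624
RPM_D = 1604 × 403/624 = 646412/624
≈ 1035.92 RPM

1035.92 RPM


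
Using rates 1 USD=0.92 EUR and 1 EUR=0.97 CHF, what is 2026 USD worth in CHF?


Step 1: 2026 USD × 0.92 = 1863.92 EUR
Step 2: 1863.92 EUR × 0.97 = 1808.00 CHF
Implied rate USD→CHF = 0.92 × 0.97 = 0.8924
= 1808.00 CHF

1808.00 CHF


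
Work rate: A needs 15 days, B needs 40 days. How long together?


Rate of A = 1/15 per day
Rate of B = 1/40 per day
Combined rate = 1/15 + 1/40 = 55/600 ≈ 0.0917 per day
Days = 1 / combined rate = 600/55
≈ 10.91 days

10.91 days


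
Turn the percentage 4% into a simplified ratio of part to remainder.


4% means 4 parts out of 100; remainder = 96
Part : remainder = 4:96
GCD = 4
= 1:24

1:24


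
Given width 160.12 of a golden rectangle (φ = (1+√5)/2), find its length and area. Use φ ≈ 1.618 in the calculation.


φ = (1 + √5) / 2 ≈ 1.618
Length = width × φ = 160.12 × 1.618 = 259.07416
≈ 259.07
Area = width × length = 160.12 × 259.07416 = 41482.9544992 ≈ 41482.95
= Length: 259.07, Area: 41482.95

Length: 259.07, Area: 41482.95


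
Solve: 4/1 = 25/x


Cross multiply: 4 × x = 1 × 25
4x = 25
x = 25 / 4
= 6.25

6.25


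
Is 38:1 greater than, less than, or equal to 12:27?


38/1 = 38.0000
12/27 = 0.4444
38.0000 > 0.4444, so 38:1 is greater
= greater than

greater than


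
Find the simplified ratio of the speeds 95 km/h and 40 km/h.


Ratio = 95:40
GCD = 5
Simplified = 19:8
Time ratio (same distance) = 8:19
Speed ratio = 19:8

19:8


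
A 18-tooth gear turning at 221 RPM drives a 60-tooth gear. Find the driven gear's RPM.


Gear ratio = 18:60 = 3:10
RPM_B = RPM_A × (teeth_A / teeth_B)
= 221 × (18/60)
= 66.3 RPM

66.3 RPM


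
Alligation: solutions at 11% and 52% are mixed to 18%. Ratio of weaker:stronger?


Let x parts of 11% mix with y parts of 52%.
11x + 52y = 18(x + y)
11x + 52y = 18x + 18y
x(11 - 18) = y(18 - 52)
x/y = (52 - 18)/(18 - 11) = 34/7
Simplify: 34:7
= 34:7

34:7


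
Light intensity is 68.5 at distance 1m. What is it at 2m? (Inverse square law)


I₁d₁² = I₂d₂²
I₂ = I₁ × (d₁/d₂)²
= 68.5 × (1/2)²
= 68.5 × 1/4
= 68.5/4
= 17.1250

17.1250


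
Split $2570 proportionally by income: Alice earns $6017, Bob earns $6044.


Total income = 6017 + 6044 = $12061
Alice: $2570 × 6017/12061 = $1282.12
Bob: $2570 × 6044/12061 = $1287.88
= Alice: $1282.12, Bob: $1287.88

Alice: $1282.12, Bob: $1287.88


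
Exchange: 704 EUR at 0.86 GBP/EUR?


Amount × rate = 704 × 0.86
= 605.44 GBP

605.44 GBP


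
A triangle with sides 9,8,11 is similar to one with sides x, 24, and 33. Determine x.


Scale factor = 24/8 = 3
Missing side = 9 × 3
= 27.0

27.0


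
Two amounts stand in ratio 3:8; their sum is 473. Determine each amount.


Let A = 3k, B = 8k.
3k + 8k = 473
11k = 473 → k = 473/11 = 43
A = 3×43 = 129, B = 8×43 = 344
= A = 129, B = 344

A = 129, B = 344


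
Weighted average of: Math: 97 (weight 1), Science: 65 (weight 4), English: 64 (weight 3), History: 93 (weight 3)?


Numerator = 97×1 + 65×4 + 64×3 + 93×3
= 97 + 260 + 192 + 279
= 828
Total weight = 11
Weighted avg = 828/11
= 75.27

75.27


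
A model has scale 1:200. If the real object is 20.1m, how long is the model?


Model size = real / scale
= 20.1 / 200
= 0.1005 m

0.1005 m


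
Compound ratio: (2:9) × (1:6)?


Compound ratio = (2×1) : (9×6)
= 2:54
GCD = 2
= 1:27

1:27


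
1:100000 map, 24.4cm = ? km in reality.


Real distance = map distance × scale
= 24.4cm × 100000
= 2440000 cm = 24400.0 m
= 24.400 km

24.400 km


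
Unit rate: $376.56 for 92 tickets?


Unit rate = total / quantity
= 376.56 / 92
= $4.09 per unit

$4.09 per unit


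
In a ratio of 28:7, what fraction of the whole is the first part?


Total parts = 28 + 7 = 35
First part: 28/35 = 4/5
= 4/5

4/5


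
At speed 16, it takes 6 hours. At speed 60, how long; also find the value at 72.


Inverse proportion: x × y = constant
k = 16 × 6 = 96
At x=60: k/60 = 1.60
At x=72: k/72 = 1.33
= 1.60 and 1.33

1.60 and 1.33


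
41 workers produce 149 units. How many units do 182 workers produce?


Direct proportion: y/x = constant
k = 149/41 ≈ 3.6341
y₂ = k × 182 = 149 × 182 / 41 = 27118/41
≈ 661.41

661.41


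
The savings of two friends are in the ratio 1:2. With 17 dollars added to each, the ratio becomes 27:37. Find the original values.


Let A = 1k, B = 2k.
(1k + 17) / (2k + 17) = 27/37
Cross-multiply: 37(1k + 17) = 27(2k + 17)
37k + 629 = 54k + 459
37k - 54k = 459 - 629
-17k = -170
k = -170/-17 = 10
A = 1×10 = 10, B = 2×10 = 20
= A = 10, B = 20

A = 10, B = 20


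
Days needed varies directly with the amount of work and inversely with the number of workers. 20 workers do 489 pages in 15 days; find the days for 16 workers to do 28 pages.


Days ∝ work / workers, so d₂ = d₁ × (m₁/m₂) × (w₂/w₁)
Workers factor (inverse): 20/16 = 1.2500
Work factor (direct): 28/489 ≈ 0.0573
d₂ = 15 × 20/16 × 28/489 = (15 × 20 × 28) / (16 × 489) = 8400/7824
≈ 1.07 days

1.07 days


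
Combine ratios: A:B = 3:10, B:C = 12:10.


Match B: multiply A:B by 12 → 36:120
Multiply B:C by 10 → 120:100
Combined: 36:120:100
GCD = 4
= 9:30:25

9:30:25


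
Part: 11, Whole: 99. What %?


Percentage = (part / whole) × 100
= (11 / 99) × 100
≈ 11.11%

11.11%


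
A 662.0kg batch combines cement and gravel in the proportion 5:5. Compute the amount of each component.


Total parts = 5 + 5 = 10
cement: 662.0 × 5/10 = 331.0kg
gravel: 662.0 × 5/10 = 331.0kg
= 331.0kg and 331.0kg

331.0kg and 331.0kg


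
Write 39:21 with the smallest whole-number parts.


GCD(39, 21) = 3
39/3 : 21/3
= 13:7

13:7


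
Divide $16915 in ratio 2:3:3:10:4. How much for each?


Total parts = 2 + 3 + 3 + 10 + 4 = 22
Part 1: 16915 × 2/22 = 1537.73
Part 2: 16915 × 3/22 = 2306.59
Part 3: 16915 × 3/22 = 2306.59
Part 4: 16915 × 10/22 = 7688.64
Part 5: 16915 × 4/22 = 3075.45
= Part 1: $1537.73, Part 2: $2306.59, Part 3: $2306.59, Part 4: $7688.64, Part 5: $3075.45

Part 1: $1537.73, Part 2: $2306.59, Part 3: $2306.59, Part 4: $7688.64, Part 5: $3075.45


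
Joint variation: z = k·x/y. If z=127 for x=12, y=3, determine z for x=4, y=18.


z = k·x/y
Solve for k using the known point: k = z·y/x = 127×3/12 = 381/12 = 31.7500
Now evaluate at x=4, y=18:
z = k × 4 / 18 = (381 × 4) / (12 × 18) = 1524/216
≈ 7.0556

7.0556


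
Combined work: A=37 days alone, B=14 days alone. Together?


Rate of A = 1/37 per day
Rate of B = 1/14 per day
Combined rate = 1/37 + 1/14 = 51/518 ≈ 0.0985 per day
Days = 1 / combined rate = 518/51
≈ 10.16 days

10.16 days


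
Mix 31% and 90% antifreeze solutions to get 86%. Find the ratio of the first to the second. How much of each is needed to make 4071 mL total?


Let x parts of 31% mix with y parts of 90%.
31x + 90y = 86(x + y)
31x + 90y = 86x + 86y
x(31 - 86) = y(86 - 90)
x/y = (90 - 86)/(86 - 31) = 4/55
Simplify: 4:55
Total parts = 59; one part = 4071/59 = 69.00 mL
31% solution: 4×69.00 = 276.00 mL
90% solution: 55×69.00 = 3795.00 mL
= ratio 4:55; 276.00 mL and 3795.00 mL

ratio 4:55; 276.00 mL and 3795.00 mL


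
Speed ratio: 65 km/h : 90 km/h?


Ratio = 65:90
GCD = 5
Simplified = 13:18
Time ratio (same distance) = 18:13
Speed ratio = 13:18

13:18


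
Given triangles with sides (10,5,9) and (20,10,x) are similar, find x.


Scale factor = 20/10 = 2
Missing side = 9 × 2
= 18.0

18.0


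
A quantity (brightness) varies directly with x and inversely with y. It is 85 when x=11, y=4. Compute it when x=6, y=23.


z = k·x/y
Solve for k using the known point: k = z·y/x = 85×4/11 = 340/11 ≈ 30.9091
Now evaluate at x=6, y=23:
z = k × 6 / 23 = (340 × 6) / (11 × 23) = 2040/253
≈ 8.0632

8.0632


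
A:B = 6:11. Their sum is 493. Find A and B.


Let A = 6k, B = 11k.
6k + 11k = 493
17k = 493 → k = 493/17 = 29
A = 6×29 = 174, B = 11×29 = 319
= A = 174, B = 319

A = 174, B = 319


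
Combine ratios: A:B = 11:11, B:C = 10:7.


Match B: multiply A:B by 10 → 110:110
Multiply B:C by 11 → 110:77
Combined: 110:110:77
GCD = 11
= 10:10:7

10:10:7


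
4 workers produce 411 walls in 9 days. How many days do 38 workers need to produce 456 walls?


Days ∝ work / workers, so d₂ = d₁ × (m₁/m₂) × (w₂/w₁)
Workers factor (inverse): 4/38 ≈ 0.1053
Work factor (direct): 456/411 ≈ 1.1095
d₂ = 9 × 4/38 × 456/411 = (9 × 4 × 456) / (38 × 411) = 16416/15618
≈ 1.05 days

1.05 days


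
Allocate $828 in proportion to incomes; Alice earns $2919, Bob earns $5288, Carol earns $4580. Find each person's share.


Total income = 2919 + 5288 + 4580 = $12787
Alice: $828 × 2919/12787 = $189.01
Bob: $828 × 5288/12787 = $342.42
Carol: $828 × 4580/12787 = $296.57
= Alice: $189.01, Bob: $342.42, Carol: $296.57

Alice: $189.01, Bob: $342.42, Carol: $296.57


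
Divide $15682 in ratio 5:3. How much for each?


Total parts = 5 + 3 = 8
Part 1: 15682 × 5/8 = 9801.25
Part 2: 15682 × 3/8 = 5880.75
= Part 1: $9801.25, Part 2: $5880.75

Part 1: $9801.25, Part 2: $5880.75


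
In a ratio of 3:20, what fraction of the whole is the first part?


Total parts = 3 + 20 = 23
First part: 3/23 = 3/23
= 3/23

3/23


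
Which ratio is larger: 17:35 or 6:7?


17/35 = 0.4857
6/7 = 0.8571
0.4857 < 0.8571, so 17:35 is less
= 6:7

6:7


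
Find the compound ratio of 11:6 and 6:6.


Compound ratio = (11×6) : (6×6)
= 66:36
GCD = 6
= 11:6

11:6


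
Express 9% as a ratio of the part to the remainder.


9% means 9 parts out of 100; remainder = 91
Part : remainder = 9:91
GCD = 1
= 9:91

9:91


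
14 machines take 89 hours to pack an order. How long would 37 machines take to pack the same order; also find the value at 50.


Inverse proportion: x × y = constant
k = 14 × 89 = 1246
At x=37: k/37 = 33.68
At x=50: k/50 = 24.92
= 33.68 and 24.92

33.68 and 24.92


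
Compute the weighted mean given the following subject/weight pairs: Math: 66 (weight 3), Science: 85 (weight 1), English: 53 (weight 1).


Numerator = 66×3 + 85×1 + 53×1
= 198 + 85 + 53
= 336
Total weight = 5
Weighted avg = 336/5
= 67.20

67.20


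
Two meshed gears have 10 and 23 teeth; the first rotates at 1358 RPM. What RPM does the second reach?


Gear ratio = 10:23 = 10:23
RPM_B = RPM_A × (teeth_A / teeth_B)
= 1358 × (10/23)
= 590.4 RPM

590.4 RPM


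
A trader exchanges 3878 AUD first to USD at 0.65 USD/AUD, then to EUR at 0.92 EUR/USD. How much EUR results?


Step 1: 3878 AUD × 0.65 = 2520.70 USD
Step 2: 2520.70 USD × 0.92 = 2319.04 EUR
Implied rate AUD→EUR = 0.65 × 0.92 = 0.5980
= 2319.04 EUR

2319.04 EUR


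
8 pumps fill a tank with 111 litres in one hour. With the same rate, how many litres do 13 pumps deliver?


Direct proportion: y/x = constant
k = 111/8 = 13.8750
y₂ = k × 13 = 111 × 13 / 8 = 1443/8
≈ 180.38

180.38


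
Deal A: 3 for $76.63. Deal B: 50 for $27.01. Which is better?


Deal A: $76.63/3 = $25.5433/unit
Deal B: $27.01/50 = $0.5402/unit
B is cheaper per unit
= Deal B

Deal B


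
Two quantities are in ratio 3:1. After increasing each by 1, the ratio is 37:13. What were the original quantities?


Let A = 3k, B = 1k.
(3k + 1) / (1k + 1) = 37/13
Cross-multiply: 13(3k + 1) = 37(1k + 1)
39k + 13 = 37k + 37
39k - 37k = 37 - 13
2k = 24
k = 24/2 = 12
A = 3×12 = 36, B = 1×12 = 12
= A = 36, B = 12

A = 36, B = 12


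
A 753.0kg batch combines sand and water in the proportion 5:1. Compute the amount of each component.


Total parts = 5 + 1 = 6
sand: 753.0 × 5/6 = 627.5kg
water: 753.0 × 1/6 = 125.5kg
= 627.5kg and 125.5kg

627.5kg and 125.5kg


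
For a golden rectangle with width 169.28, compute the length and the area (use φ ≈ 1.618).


φ = (1 + √5) / 2 ≈ 1.618
Length = width × φ = 169.28 × 1.618 = 273.89504
≈ 273.90
Area = width × length = 169.28 × 273.89504 = 46364.9523712 ≈ 46364.95
= Length: 273.90, Area: 46364.95

Length: 273.90, Area: 46364.95


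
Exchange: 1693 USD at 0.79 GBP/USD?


Amount × rate = 1693 × 0.79
= 1337.47 GBP

1337.47 GBP


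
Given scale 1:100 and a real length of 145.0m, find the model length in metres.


Model size = real / scale
= 145.0 / 100
= 1.4500 m

1.4500 m


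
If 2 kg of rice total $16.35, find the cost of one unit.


Unit rate = total / quantity
= 16.35 / 2
= $8.18 per unit

$8.18 per unit


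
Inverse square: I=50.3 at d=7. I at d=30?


I₁d₁² = I₂d₂²
I₂ = I₁ × (d₁/d₂)²
= 50.3 × (7/30)²
= 50.3 × 49/900
= 2464.7/900
≈ 2.7386

2.7386


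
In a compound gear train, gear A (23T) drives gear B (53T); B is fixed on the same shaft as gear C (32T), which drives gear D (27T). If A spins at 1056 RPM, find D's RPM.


Stage 1: RPM_B = RPM_A × t_A/t_B = 1056 × 23/53 = 24288/53 ≈ 458.26
B and C share a shaft → RPM_C = RPM_B
Stage 2: RPM_D = RPM_C × t_C/t_D = RPM_A × (t_A×t_C)/(t_B×t_D)
Overall ratio = (23×32)/(53×27) = 736/1431
RPM_D = 1056 × 736/1431 = 777216/1431
≈ 543.13 RPM

543.13 RPM


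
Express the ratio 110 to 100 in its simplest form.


GCD(110, 100) = 10
110/10 : 100/10
= 11:10

11:10


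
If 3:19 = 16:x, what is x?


Cross multiply: 3 × x = 19 × 16
3x = 304
x = 304 / 3
= 101.33

101.33


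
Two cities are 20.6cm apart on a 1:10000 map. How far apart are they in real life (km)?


Real distance = map distance × scale
= 20.6cm × 10000
= 206000 cm = 2060.0 m
= 2.060 km

2.060 km


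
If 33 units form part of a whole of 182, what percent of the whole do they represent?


Percentage = (part / whole) × 100
= (33 / 182) × 100
≈ 18.13%

18.13%


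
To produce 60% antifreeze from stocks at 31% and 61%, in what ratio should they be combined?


Let x parts of 31% mix with y parts of 61%.
31x + 61y = 60(x + y)
31x + 61y = 60x + 60y
x(31 - 60) = y(60 - 61)
x/y = (61 - 60)/(60 - 31) = 1/29
Simplify: 1:29
= 1:29

1:29


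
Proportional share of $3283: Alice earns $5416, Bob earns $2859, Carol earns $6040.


Total income = 5416 + 2859 + 6040 = $14315
Alice: $3283 × 5416/14315 = $1242.10
Bob: $3283 × 2859/14315 = $655.68
Carol: $3283 × 6040/14315 = $1385.21
= Alice: $1242.10, Bob: $655.68, Carol: $1385.21

Alice: $1242.10, Bob: $655.68, Carol: $1385.21


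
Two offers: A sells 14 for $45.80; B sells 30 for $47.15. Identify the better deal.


Deal A: $45.80/14 = $3.2714/unit
Deal B: $47.15/30 = $1.5717/unit
B is cheaper per unit
= Deal B

Deal B


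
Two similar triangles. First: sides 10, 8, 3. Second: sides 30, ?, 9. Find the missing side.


Scale factor = 30/10 = 3
Missing side = 8 × 3
= 24.0

24.0


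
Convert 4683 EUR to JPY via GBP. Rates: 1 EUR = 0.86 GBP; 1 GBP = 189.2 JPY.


Step 1: 4683 EUR × 0.86 = 4027.38 GBP
Step 2: 4027.38 GBP × 189.2 = 761980.30 JPY
Implied rate EUR→JPY = 0.86 × 189.2 = 162.7120
= 761980.30 JPY

761980.30 JPY


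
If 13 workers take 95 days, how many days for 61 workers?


Inverse proportion: x × y = constant
k = 13 × 95 = 1235
y₂ = k / 61 = 1235 / 61
= 20.25

20.25


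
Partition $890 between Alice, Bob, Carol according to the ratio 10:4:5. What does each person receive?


Total parts = 10 + 4 + 5 = 19
Alice: 890 × 10/19 = 468.42
Bob: 890 × 4/19 = 187.37
Carol: 890 × 5/19 = 234.21
= Alice: $468.42, Bob: $187.37, Carol: $234.21

Alice: $468.42, Bob: $187.37, Carol: $234.21


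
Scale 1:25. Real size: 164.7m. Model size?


Model size = real / scale
= 164.7 / 25
= 6.5880 m

6.5880 m


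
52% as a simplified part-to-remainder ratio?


52% means 52 parts out of 100; remainder = 48
Part : remainder = 52:48
GCD = 4
= 13:12

13:12


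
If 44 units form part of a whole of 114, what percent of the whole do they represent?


Percentage = (part / whole) × 100
= (44 / 114) × 100
≈ 38.60%

38.60%


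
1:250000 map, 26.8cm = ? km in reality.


Real distance = map distance × scale
= 26.8cm × 250000
= 6700000 cm = 67000.0 m
= 67.000 km

67.000 km


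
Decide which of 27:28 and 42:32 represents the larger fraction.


27/28 = 0.9643
42/32 = 1.3125
0.9643 < 1.3125, so 27:28 is less
= 42:32

42:32


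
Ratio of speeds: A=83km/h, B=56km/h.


Ratio = 83:56
GCD = 1
Simplified = 83:56
Time ratio (same distance) = 56:83
Speed ratio = 83:56

83:56


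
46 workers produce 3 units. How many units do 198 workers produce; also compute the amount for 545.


Direct proportion: y/x = constant
k = 3/46 ≈ 0.0652
y at x=198: k × 198 = 3 × 198 / 46 = 594/46 ≈ 12.91
y at x=545: k × 545 = 3 × 545 / 46 = 1635/46 ≈ 35.54
= 12.91 and 35.54

12.91 and 35.54


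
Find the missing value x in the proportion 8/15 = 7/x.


Cross multiply: 8 × x = 15 × 7
8x = 105
x = 105 / 8
= 13.13

13.13


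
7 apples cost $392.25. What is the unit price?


Unit rate = total / quantity
= 392.25 / 7
= $56.04 per unit

$56.04 per unit


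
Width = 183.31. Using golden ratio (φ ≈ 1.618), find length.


φ = (1 + √5) / 2 ≈ 1.618
Length = width × φ = 183.31 × 1.618 = 296.59558
≈ 296.60

296.60


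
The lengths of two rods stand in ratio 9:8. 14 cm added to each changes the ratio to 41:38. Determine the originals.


Let A = 9k, B = 8k.
(9k + 14) / (8k + 14) = 41/38
Cross-multiply: 38(9k + 14) = 41(8k + 14)
342k + 532 = 328k + 574
342k - 328k = 574 - 532
14k = 42
k = 42/14 = 3
A = 9×3 = 27, B = 8×3 = 24
= A = 27, B = 24

A = 27, B = 24


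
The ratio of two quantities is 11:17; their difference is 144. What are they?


Let A = 11k, B = 17k.
17k - 11k = 144
6k = 144 → k = 144/6 = 24
A = 11×24 = 264, B = 17×24 = 408
= A = 264, B = 408

A = 264, B = 408


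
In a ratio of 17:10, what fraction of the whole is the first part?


Total parts = 17 + 10 = 27
First part: 17/27 = 17/27
= 17/27

17/27


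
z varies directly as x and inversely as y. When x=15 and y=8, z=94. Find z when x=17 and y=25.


z = k·x/y
Solve for k using the known point: k = z·y/x = 94×8/15 = 752/15 ≈ 50.1333
Now evaluate at x=17, y=25:
z = k × 17 / 25 = (752 × 17) / (15 × 25) = 12784/375
≈ 34.0907

34.0907


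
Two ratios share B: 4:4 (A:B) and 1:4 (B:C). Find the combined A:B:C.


Match B: multiply A:B by 1 → 4:4
Multiply B:C by 4 → 4:16
Combined: 4:4:16
GCD = 4
= 1:1:4

1:1:4


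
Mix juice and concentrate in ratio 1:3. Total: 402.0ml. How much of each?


Total parts = 1 + 3 = 4
juice: 402.0 × 1/4 = 100.5ml
concentrate: 402.0 × 3/4 = 301.5ml
= 100.5ml and 301.5ml

100.5ml and 301.5ml


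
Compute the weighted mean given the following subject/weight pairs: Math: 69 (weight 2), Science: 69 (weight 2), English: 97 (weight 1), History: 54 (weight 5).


Numerator = 69×2 + 69×2 + 97×1 + 54×5
= 138 + 138 + 97 + 270
= 643
Total weight = 10
Weighted avg = 643/10
= 64.30

64.30


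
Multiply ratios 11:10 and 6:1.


Compound ratio = (11×6) : (10×1)
= 66:10
GCD = 2
= 33:5

33:5


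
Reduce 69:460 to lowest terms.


GCD(69, 460) = 23
69/23 : 460/23
= 3:20

3:20


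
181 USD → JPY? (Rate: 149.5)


Amount × rate = 181 × 149.5
= 27059.50 JPY

27059.50 JPY


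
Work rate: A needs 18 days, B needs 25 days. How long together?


Rate of A = 1/18 per day
Rate of B = 1/25 per day
Combined rate = 1/18 + 1/25 = 43/450 ≈ 0.0956 per day
Days = 1 / combined rate = 450/43
≈ 10.47 days

10.47 days


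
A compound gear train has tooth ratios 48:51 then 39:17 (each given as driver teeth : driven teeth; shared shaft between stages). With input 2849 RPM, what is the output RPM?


Stage 1: RPM_B = RPM_A × t_A/t_B = 2849 × 48/51 = 136752/51 ≈ 2681.41
B and C share a shaft → RPM_C = RPM_B
Stage 2: RPM_D = RPM_C × t_C/t_D = RPM_A × (t_A×t_C)/(t_B×t_D)
Overall ratio = (48×39)/(51×17) = 1872/867
RPM_D = 2849 × 1872/867 = 5333328/867
≈ 6151.47 RPM

6151.47 RPM


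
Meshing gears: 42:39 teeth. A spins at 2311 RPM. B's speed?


Gear ratio = 42:39 = 14:13
RPM_B = RPM_A × (teeth_A / teeth_B)
= 2311 × (42/39)
= 2488.8 RPM

2488.8 RPM


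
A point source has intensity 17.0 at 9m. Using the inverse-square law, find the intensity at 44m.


I₁d₁² = I₂d₂²
I₂ = I₁ × (d₁/d₂)²
= 17.0 × (9/44)²
= 17.0 × 81/1936
= 1377/1936
≈ 0.7113

0.7113


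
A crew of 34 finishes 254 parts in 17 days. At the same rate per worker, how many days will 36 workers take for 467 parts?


Days ∝ work / workers, so d₂ = d₁ × (m₁/m₂) × (w₂/w₁)
Workers factor (inverse): 34/36 ≈ 0.9444
Work factor (direct): 467/254 ≈ 1.8386
d₂ = 17 × 34/36 × 467/254 = (17 × 34 × 467) / (36 × 254) = 269926/9144
≈ 29.52 days

29.52 days


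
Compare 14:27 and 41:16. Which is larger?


14/27 = 0.5185
41/16 = 2.5625
0.5185 < 2.5625, so 14:27 is less
= 41:16

41:16


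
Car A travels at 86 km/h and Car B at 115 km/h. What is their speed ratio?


Ratio = 86:115
GCD = 1
Simplified = 86:115
Time ratio (same distance) = 115:86
Speed ratio = 86:115

86:115


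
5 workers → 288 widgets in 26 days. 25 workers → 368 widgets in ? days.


Days ∝ work / workers, so d₂ = d₁ × (m₁/m₂) × (w₂/w₁)
Workers factor (inverse): 5/25 = 0.2000
Work factor (direct): 368/288 ≈ 1.2778
d₂ = 26 × 5/25 × 368/288 = (26 × 5 × 368) / (25 × 288) = 47840/7200
≈ 6.64 days

6.64 days


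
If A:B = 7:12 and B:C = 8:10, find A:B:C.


Match B: multiply A:B by 8 → 56:96
Multiply B:C by 12 → 96:120
Combined: 56:96:120
GCD = 8
= 7:12:15

7:12:15


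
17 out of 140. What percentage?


Percentage = (part / whole) × 100
= (17 / 140) × 100
≈ 12.14%

12.14%


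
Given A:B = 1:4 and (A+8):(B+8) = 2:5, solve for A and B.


Let A = 1k, B = 4k.
(1k + 8) / (4k + 8) = 2/5
Cross-multiply: 5(1k + 8) = 2(4k + 8)
5k + 40 = 8k + 16
5k - 8k = 16 - 40
-3k = -24
k = -24/-3 = 8
A = 1×8 = 8, B = 4×8 = 32
= A = 8, B = 32

A = 8, B = 32


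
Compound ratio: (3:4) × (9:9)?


Compound ratio = (3×9) : (4×9)
= 27:36
GCD = 9
= 3:4

3:4


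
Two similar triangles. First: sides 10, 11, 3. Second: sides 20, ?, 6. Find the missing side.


Scale factor = 20/10 = 2
Missing side = 11 × 2
= 22.0

22.0


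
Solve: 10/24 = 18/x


Cross multiply: 10 × x = 24 × 18
10x = 432
x = 432 / 10
= 43.20

43.20


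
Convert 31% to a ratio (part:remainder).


31% means 31 parts out of 100; remainder = 69
Part : remainder = 31:69
GCD = 1
= 31:69

31:69


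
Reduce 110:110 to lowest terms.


GCD(110, 110) = 110
110/110 : 110/110
= 1:1

1:1


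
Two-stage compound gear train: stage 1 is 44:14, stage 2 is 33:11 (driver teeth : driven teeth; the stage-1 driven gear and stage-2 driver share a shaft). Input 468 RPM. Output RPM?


Stage 1: RPM_B = RPM_A × t_A/t_B = 468 × 44/14 = 20592/14 ≈ 1470.86
B and C share a shaft → RPM_C = RPM_B
Stage 2: RPM_D = RPM_C × t_C/t_D = RPM_A × (t_A×t_C)/(t_B×t_D)
Overall ratio = (44×33)/(14×11) = 1452/154
RPM_D = 468 × 1452/154 = 679536/154
≈ 4412.57 RPM

4412.57 RPM


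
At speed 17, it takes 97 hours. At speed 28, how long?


Inverse proportion: x × y = constant
k = 17 × 97 = 1649
y₂ = k / 28 = 1649 / 28
= 58.89

58.89


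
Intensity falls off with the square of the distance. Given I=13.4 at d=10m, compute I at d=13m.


I₁d₁² = I₂d₂²
I₂ = I₁ × (d₁/d₂)²
= 13.4 × (10/13)²
= 13.4 × 100/169
= 1340/169
≈ 7.9290

7.9290


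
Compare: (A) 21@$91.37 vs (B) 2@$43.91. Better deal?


Deal A: $91.37/21 = $4.3510/unit
Deal B: $43.91/2 = $21.9550/unit
A is cheaper per unit
= Deal A

Deal A


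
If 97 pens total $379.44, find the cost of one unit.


Unit rate = total / quantity
= 379.44 / 97
= $3.91 per unit

$3.91 per unit


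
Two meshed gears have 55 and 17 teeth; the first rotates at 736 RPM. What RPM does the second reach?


Gear ratio = 55:17 = 55:17
RPM_B = RPM_A × (teeth_A / teeth_B)
= 736 × (55/17)
= 2381.2 RPM

2381.2 RPM


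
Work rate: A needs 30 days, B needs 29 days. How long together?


Rate of A = 1/30 per day
Rate of B = 1/29 per day
Combined rate = 1/30 + 1/29 = 59/870 ≈ 0.0678 per day
Days = 1 / combined rate = 870/59
≈ 14.75 days

14.75 days


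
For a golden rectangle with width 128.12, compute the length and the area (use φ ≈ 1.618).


φ = (1 + √5) / 2 ≈ 1.618
Length = width × φ = 128.12 × 1.618 = 207.29816
≈ 207.30
Area = width × length = 128.12 × 207.29816 = 26559.0402592 ≈ 26559.04
= Length: 207.30, Area: 26559.04

Length: 207.30, Area: 26559.04


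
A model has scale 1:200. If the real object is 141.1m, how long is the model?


Model size = real / scale
= 141.1 / 200
= 0.7055 m

0.7055 m


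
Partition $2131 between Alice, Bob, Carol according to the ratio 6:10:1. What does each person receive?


Total parts = 6 + 10 + 1 = 17
Alice: 2131 × 6/17 = 752.12
Bob: 2131 × 10/17 = 1253.53
Carol: 2131 × 1/17 = 125.35
= Alice: $752.12, Bob: $1253.53, Carol: $125.35

Alice: $752.12, Bob: $1253.53, Carol: $125.35


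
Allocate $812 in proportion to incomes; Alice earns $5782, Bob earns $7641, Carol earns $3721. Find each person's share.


Total income = 5782 + 7641 + 3721 = $17144
Alice: $812 × 5782/17144 = $273.86
Bob: $812 × 7641/17144 = $361.90
Carol: $812 × 3721/17144 = $176.24
= Alice: $273.86, Bob: $361.90, Carol: $176.24

Alice: $273.86, Bob: $361.90, Carol: $176.24


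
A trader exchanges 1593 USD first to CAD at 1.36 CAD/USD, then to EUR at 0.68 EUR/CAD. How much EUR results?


Step 1: 1593 USD × 1.36 = 2166.48 CAD
Step 2: 2166.48 CAD × 0.68 = 1473.21 EUR
Implied rate USD→EUR = 1.36 × 0.68 = 0.9248
= 1473.21 EUR

1473.21 EUR


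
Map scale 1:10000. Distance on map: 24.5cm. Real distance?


Real distance = map distance × scale
= 24.5cm × 10000
= 245000 cm = 2450.0 m
= 2.450 km

2.450 km


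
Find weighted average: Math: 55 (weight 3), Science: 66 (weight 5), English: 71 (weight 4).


Numerator = 55×3 + 66×5 + 71×4
= 165 + 330 + 284
= 779
Total weight = 12
Weighted avg = 779/12
= 64.92

64.92


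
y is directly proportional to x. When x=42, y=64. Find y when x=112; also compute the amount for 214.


Direct proportion: y/x = constant
k = 64/42 ≈ 1.5238
y at x=112: k × 112 = 64 × 112 / 42 = 7168/42 ≈ 170.67
y at x=214: k × 214 = 64 × 214 / 42 = 13696/42 ≈ 326.10
= 170.67 and 326.10

170.67 and 326.10


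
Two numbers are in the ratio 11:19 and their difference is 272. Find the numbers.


Let A = 11k, B = 19k.
19k - 11k = 272
8k = 272 → k = 272/8 = 34
A = 11×34 = 374, B = 19×34 = 646
= A = 374, B = 646

A = 374, B = 646


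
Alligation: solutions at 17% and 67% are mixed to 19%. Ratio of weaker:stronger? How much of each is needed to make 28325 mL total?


Let x parts of 17% mix with y parts of 67%.
17x + 67y = 19(x + y)
17x + 67y = 19x + 19y
x(17 - 19) = y(19 - 67)
x/y = (67 - 19)/(19 - 17) = 48/2
Simplify: 24:1
Total parts = 25; one part = 28325/25 = 1133.00 mL
17% solution: 24×1133.00 = 27192.00 mL
67% solution: 1×1133.00 = 1133.00 mL
= ratio 24:1; 27192.00 mL and 1133.00 mL

ratio 24:1; 27192.00 mL and 1133.00 mL


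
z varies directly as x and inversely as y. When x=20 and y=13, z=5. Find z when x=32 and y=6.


z = k·x/y
Solve for k using the known point: k = z·y/x = 5×13/20 = 65/20 = 3.2500
Now evaluate at x=32, y=6:
z = k × 32 / 6 = (65 × 32) / (20 × 6) = 2080/120
≈ 17.3333

17.3333


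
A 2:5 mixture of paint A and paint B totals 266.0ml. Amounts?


Total parts = 2 + 5 = 7
paint A: 266.0 × 2/7 = 76.0ml
paint B: 266.0 × 5/7 = 190.0ml
= 76.0ml and 190.0ml

76.0ml and 190.0ml


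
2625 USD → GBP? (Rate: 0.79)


Amount × rate = 2625 × 0.79
= 2073.75 GBP

2073.75 GBP


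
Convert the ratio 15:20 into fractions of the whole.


Total parts = 15 + 20 = 35
First part: 15/35 = 3/7
Second part: 20/35 = 4/7
= 3/7 and 4/7

3/7 and 4/7


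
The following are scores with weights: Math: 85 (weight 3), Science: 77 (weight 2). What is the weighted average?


Numerator = 85×3 + 77×2
= 255 + 154
= 409
Total weight = 5
Weighted avg = 409/5
= 81.80

81.80


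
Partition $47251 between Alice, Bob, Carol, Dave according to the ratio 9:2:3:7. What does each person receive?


Total parts = 9 + 2 + 3 + 7 = 21
Alice: 47251 × 9/21 = 20250.43
Bob: 47251 × 2/21 = 4500.10
Carol: 47251 × 3/21 = 6750.14
Dave: 47251 × 7/21 = 15750.33
= Alice: $20250.43, Bob: $4500.10, Carol: $6750.14, Dave: $15750.33

Alice: $20250.43, Bob: $4500.10, Carol: $6750.14, Dave: $15750.33


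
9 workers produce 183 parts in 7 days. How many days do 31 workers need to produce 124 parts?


Days ∝ work / workers, so d₂ = d₁ × (m₁/m₂) × (w₂/w₁)
Workers factor (inverse): 9/31 ≈ 0.2903
Work factor (direct): 124/183 ≈ 0.6776
d₂ = 7 × 9/31 × 124/183 = (7 × 9 × 124) / (31 × 183) = 7812/5673
≈ 1.38 days

1.38 days


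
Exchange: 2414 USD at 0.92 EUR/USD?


Amount × rate = 2414 × 0.92
= 2220.88 EUR

2220.88 EUR


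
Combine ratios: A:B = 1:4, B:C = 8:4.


Match B: multiply A:B by 8 → 8:32
Multiply B:C by 4 → 32:16
Combined: 8:32:16
GCD = 8
= 1:4:2

1:4:2


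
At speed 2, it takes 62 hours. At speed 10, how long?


Inverse proportion: x × y = constant
k = 2 × 62 = 124
y₂ = k / 10 = 124 / 10
= 12.40

12.40


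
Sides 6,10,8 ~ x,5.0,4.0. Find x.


Scale factor = 5.0/10 = 0.5
Missing side = 6 × 0.5
= 3.0

3.0


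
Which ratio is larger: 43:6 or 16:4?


43/6 = 7.1667
16/4 = 4.0000
7.1667 > 4.0000, so 43:6 is greater
= 43:6

43:6


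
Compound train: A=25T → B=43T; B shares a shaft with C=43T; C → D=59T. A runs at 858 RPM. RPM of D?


Stage 1: RPM_B = RPM_A × t_A/t_B = 858 × 25/43 = 21450/43 ≈ 498.84
B and C share a shaft → RPM_C = RPM_B
Stage 2: RPM_D = RPM_C × t_C/t_D = RPM_A × (t_A×t_C)/(t_B×t_D)
Overall ratio = (25×43)/(43×59) = 1075/2537
RPM_D = 858 × 1075/2537 = 922350/2537
≈ 363.56 RPM

363.56 RPM


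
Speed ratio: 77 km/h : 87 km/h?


Ratio = 77:87
GCD = 1
Simplified = 77:87
Time ratio (same distance) = 87:77
Speed ratio = 77:87

77:87


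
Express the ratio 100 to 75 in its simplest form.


GCD(100, 75) = 25
100/25 : 75/25
= 4:3

4:3


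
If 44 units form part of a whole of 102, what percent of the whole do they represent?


Percentage = (part / whole) × 100
= (44 / 102) × 100
≈ 43.14%

43.14%


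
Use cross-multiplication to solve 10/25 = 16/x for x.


Cross multiply: 10 × x = 25 × 16
10x = 400
x = 400 / 10
= 40.00

40.00


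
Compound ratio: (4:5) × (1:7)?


Compound ratio = (4×1) : (5×7)
= 4:35
GCD = 1
= 4:35

4:35


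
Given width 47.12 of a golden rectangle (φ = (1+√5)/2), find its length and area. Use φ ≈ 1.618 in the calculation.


φ = (1 + √5) / 2 ≈ 1.618
Length = width × φ = 47.12 × 1.618 = 76.24016
≈ 76.24
Area = width × length = 47.12 × 76.24016 = 3592.4363392 ≈ 3592.44
= Length: 76.24, Area: 3592.44

Length: 76.24, Area: 3592.44


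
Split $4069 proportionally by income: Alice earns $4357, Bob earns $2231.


Total income = 4357 + 2231 = $6588
Alice: $4069 × 4357/6588 = $2691.05
Bob: $4069 × 2231/6588 = $1377.95
= Alice: $2691.05, Bob: $1377.95

Alice: $2691.05, Bob: $1377.95


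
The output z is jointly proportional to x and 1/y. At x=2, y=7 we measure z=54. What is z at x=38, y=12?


z = k·x/y
Solve for k using the known point: k = z·y/x = 54×7/2 = 378/2 = 189.0000
Now evaluate at x=38, y=12:
z = k × 38 / 12 = (378 × 38) / (2 × 12) = 14364/24
= 598.5000

598.5000


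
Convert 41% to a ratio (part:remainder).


41% means 41 parts out of 100; remainder = 59
Part : remainder = 41:59
GCD = 1
= 41:59

41:59


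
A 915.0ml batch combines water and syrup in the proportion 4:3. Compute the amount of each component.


Total parts = 4 + 3 = 7
water: 915.0 × 4/7 = 522.9ml
syrup: 915.0 × 3/7 = 392.1ml
= 522.9ml and 392.1ml

522.9ml and 392.1ml


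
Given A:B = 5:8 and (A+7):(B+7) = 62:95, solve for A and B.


Let A = 5k, B = 8k.
(5k + 7) / (8k + 7) = 62/95
Cross-multiply: 95(5k + 7) = 62(8k + 7)
475k + 665 = 496k + 434
475k - 496k = 434 - 665
-21k = -231
k = -231/-21 = 11
A = 5×11 = 55, B = 8×11 = 88
= A = 55, B = 88

A = 55, B = 88


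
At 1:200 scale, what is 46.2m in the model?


Model size = real / scale
= 46.2 / 200
= 0.2310 m

0.2310 m


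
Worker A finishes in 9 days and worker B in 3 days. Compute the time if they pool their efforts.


Rate of A = 1/9 per day
Rate of B = 1/3 per day
Combined rate = 1/9 + 1/3 = 12/27 ≈ 0.4444 per day
Days = 1 / combined rate = 27/12
= 2.25 days

2.25 days


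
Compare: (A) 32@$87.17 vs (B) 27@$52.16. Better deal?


Deal A: $87.17/32 = $2.7241/unit
Deal B: $52.16/27 = $1.9319/unit
B is cheaper per unit
= Deal B

Deal B


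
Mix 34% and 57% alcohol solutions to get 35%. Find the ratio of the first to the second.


Let x parts of 34% mix with y parts of 57%.
34x + 57y = 35(x + y)
34x + 57y = 35x + 35y
x(34 - 35) = y(35 - 57)
x/y = (57 - 35)/(35 - 34) = 22/1
Simplify: 22:1
= 22:1

22:1


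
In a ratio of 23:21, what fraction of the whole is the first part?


Total parts = 23 + 21 = 44
First part: 23/44 = 23/44
= 23/44

23/44


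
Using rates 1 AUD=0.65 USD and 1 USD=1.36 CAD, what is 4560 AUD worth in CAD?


Step 1: 4560 AUD × 0.65 = 2964.00 USD
Step 2: 2964.00 USD × 1.36 = 4031.04 CAD
Implied rate AUD→CAD = 0.65 × 1.36 = 0.8840
= 4031.04 CAD

4031.04 CAD


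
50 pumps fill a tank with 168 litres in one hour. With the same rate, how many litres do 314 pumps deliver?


Direct proportion: y/x = constant
k = 168/50 = 3.3600
y₂ = k × 314 = 168 × 314 / 50 = 52752/50
= 1055.04

1055.04


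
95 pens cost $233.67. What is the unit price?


Unit rate = total / quantity
= 233.67 / 95
= $2.46 per unit

$2.46 per unit


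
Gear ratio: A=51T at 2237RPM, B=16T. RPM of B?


Gear ratio = 51:16 = 51:16
RPM_B = RPM_A × (teeth_A / teeth_B)
= 2237 × (51/16)
= 7130.4 RPM

7130.4 RPM


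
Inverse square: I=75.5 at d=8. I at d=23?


I₁d₁² = I₂d₂²
I₂ = I₁ × (d₁/d₂)²
= 75.5 × (8/23)²
= 75.5 × 64/529
= 4832/529
≈ 9.1342

9.1342


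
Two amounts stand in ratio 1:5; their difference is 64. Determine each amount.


Let A = 1k, B = 5k.
5k - 1k = 64
4k = 64 → k = 64/4 = 16
A = 1×16 = 16, B = 5×16 = 80
= A = 16, B = 80

A = 16, B = 80


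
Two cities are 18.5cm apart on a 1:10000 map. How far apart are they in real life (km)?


Real distance = map distance × scale
= 18.5cm × 10000
= 185000 cm = 1850.0 m
= 1.850 km

1.850 km


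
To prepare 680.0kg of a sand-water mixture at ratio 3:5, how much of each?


Total parts = 3 + 5 = 8
sand: 680.0 × 3/8 = 255.0kg
water: 680.0 × 5/8 = 425.0kg
= 255.0kg and 425.0kg

255.0kg and 425.0kg


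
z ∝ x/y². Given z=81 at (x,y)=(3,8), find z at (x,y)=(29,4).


z = k·x/y²
Solve for k using the known point: k = z·y²/x = 81×64/3 = 5184/3 = 1728.0000
Now evaluate at x=29, y=4:
z = k × 29 / 16 = (5184 × 29) / (3 × 16) = 150336/48
= 3132.0000

3132.0000


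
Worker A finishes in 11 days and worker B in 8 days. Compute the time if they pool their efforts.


Rate of A = 1/11 per day
Rate of B = 1/8 per day
Combined rate = 1/11 + 1/8 = 19/88 ≈ 0.2159 per day
Days = 1 / combined rate = 88/19
≈ 4.63 days

4.63 days


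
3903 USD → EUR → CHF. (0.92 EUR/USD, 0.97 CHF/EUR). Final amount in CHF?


Step 1: 3903 USD × 0.92 = 3590.76 EUR
Step 2: 3590.76 EUR × 0.97 = 3483.04 CHF
Implied rate USD→CHF = 0.92 × 0.97 = 0.8924
= 3483.04 CHF

3483.04 CHF


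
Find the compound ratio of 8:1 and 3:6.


Compound ratio = (8×3) : (1×6)
= 24:6
GCD = 6
= 4:1

4:1


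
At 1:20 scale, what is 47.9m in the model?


Model size = real / scale
= 47.9 / 20
= 2.3950 m

2.3950 m


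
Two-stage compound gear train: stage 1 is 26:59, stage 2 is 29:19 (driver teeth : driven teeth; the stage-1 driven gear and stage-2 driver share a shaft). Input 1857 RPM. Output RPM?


Stage 1: RPM_B = RPM_A × t_A/t_B = 1857 × 26/59 = 48282/59 ≈ 818.34
B and C share a shaft → RPM_C = RPM_B
Stage 2: RPM_D = RPM_C × t_C/t_D = RPM_A × (t_A×t_C)/(t_B×t_D)
Overall ratio = (26×29)/(59×19) = 754/1121
RPM_D = 1857 × 754/1121 = 1400178/1121
≈ 1249.04 RPM

1249.04 RPM


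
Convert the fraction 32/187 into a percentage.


Percentage = (part / whole) × 100
= (32 / 187) × 100
≈ 17.11%

17.11%


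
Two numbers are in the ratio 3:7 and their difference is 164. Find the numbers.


Let A = 3k, B = 7k.
7k - 3k = 164
4k = 164 → k = 164/4 = 41
A = 3×41 = 123, B = 7×41 = 287
= A = 123, B = 287

A = 123, B = 287


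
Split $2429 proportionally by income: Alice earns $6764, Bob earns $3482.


Total income = 6764 + 3482 = $10246
Alice: $2429 × 6764/10246 = $1603.53
Bob: $2429 × 3482/10246 = $825.47
= Alice: $1603.53, Bob: $825.47

Alice: $1603.53, Bob: $825.47


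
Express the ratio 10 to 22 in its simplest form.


GCD(10, 22) = 2
10/2 : 22/2
= 5:11

5:11


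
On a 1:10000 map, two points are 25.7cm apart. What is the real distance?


Real distance = map distance × scale
= 25.7cm × 10000
= 257000 cm = 2570.0 m
= 2.570 km

2.570 km


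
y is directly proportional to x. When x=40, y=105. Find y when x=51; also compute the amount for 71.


Direct proportion: y/x = constant
k = 105/40 = 2.6250
y at x=51: k × 51 = 105 × 51 / 40 = 5355/40 ≈ 133.88
y at x=71: k × 71 = 105 × 71 / 40 = 7455/40 ≈ 186.38
= 133.88 and 186.38

133.88 and 186.38


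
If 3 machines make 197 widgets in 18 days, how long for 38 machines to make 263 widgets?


Days ∝ work / workers, so d₂ = d₁ × (m₁/m₂) × (w₂/w₁)
Workers factor (inverse): 3/38 ≈ 0.0789
Work factor (direct): 263/197 ≈ 1.3350
d₂ = 18 × 3/38 × 263/197 = (18 × 3 × 263) / (38 × 197) = 14202/7486
≈ 1.90 days

1.90 days


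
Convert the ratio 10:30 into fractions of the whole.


Total parts = 10 + 30 = 40
First part: 10/40 = 1/4
Second part: 30/40 = 3/4
= 1/4 and 3/4

1/4 and 3/4


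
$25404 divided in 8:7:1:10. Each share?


Total parts = 8 + 7 + 1 + 10 = 26
Part 1: 25404 × 8/26 = 7816.62
Part 2: 25404 × 7/26 = 6839.54
Part 3: 25404 × 1/26 = 977.08
Part 4: 25404 × 10/26 = 9770.77
= Part 1: $7816.62, Part 2: $6839.54, Part 3: $977.08, Part 4: $9770.77

Part 1: $7816.62, Part 2: $6839.54, Part 3: $977.08, Part 4: $9770.77


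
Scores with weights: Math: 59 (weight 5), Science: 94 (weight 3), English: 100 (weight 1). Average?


Numerator = 59×5 + 94×3 + 100×1
= 295 + 282 + 100
= 677
Total weight = 9
Weighted avg = 677/9
= 75.22

75.22


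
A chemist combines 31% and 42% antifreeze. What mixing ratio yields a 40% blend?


Let x parts of 31% mix with y parts of 42%.
31x + 42y = 40(x + y)
31x + 42y = 40x + 40y
x(31 - 40) = y(40 - 42)
x/y = (42 - 40)/(40 - 31) = 2/9
Simplify: 2:9
= 2:9

2:9


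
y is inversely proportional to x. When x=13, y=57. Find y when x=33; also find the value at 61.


Inverse proportion: x × y = constant
k = 13 × 57 = 741
At x=33: k/33 = 22.45
At x=61: k/61 = 12.15
= 22.45 and 12.15

22.45 and 12.15
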